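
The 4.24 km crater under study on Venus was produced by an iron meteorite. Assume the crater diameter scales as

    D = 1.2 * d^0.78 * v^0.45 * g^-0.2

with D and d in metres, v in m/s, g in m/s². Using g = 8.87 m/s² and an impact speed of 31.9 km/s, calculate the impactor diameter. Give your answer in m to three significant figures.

Rearranging for d: d = [D / (1.2 · 31900^0.45 · 8.87^-0.2)]^(1/0.78).
D = 4240 m.
31900^0.45 = 106.3
8.87^-0.2 = 0.6463
Denominator = 1.2 × 106.3 × 0.6463 = 82.44
D / 82.44 = 4240 / 82.44 = 51.43
d = 51.43^(1/0.78) = 51.43^1.2821 = 156.3 m

d ≈ 156 m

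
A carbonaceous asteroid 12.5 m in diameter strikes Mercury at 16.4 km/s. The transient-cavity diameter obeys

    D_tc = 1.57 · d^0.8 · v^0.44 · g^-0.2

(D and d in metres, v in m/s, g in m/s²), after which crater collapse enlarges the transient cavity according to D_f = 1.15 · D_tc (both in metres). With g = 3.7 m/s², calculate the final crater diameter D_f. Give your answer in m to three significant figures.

D_f ≈ 750 m

v = 16400 m/s.
d^0.8 = 12.5^0.8 = 7.543
v^0.44 = 16400^0.44 = 71.54
g^-0.2 = 3.7^-0.2 = 0.7698
D_tc = 1.57 × 7.543 × 71.54 × 0.7698 = 652.2 m
D_f = 1.15 × 652.2 = 750.0 m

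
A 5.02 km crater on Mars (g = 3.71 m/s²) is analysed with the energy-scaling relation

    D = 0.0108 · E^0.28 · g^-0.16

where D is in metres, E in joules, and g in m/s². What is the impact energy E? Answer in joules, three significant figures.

Rearranging: E = [D / (0.0108 · g^-0.16)]^(1/0.28).
D = 5020 m.
g^-0.16 = 3.71^-0.16 = 0.8108
D / (0.0108 × 0.8108) = 5020 / (8.757 × 10^-3) = 5.733 × 10^5
E = (5.733 × 10^5)^3.5714 = 3.677 × 10^20 J

E ≈ 3.68 × 10^20 J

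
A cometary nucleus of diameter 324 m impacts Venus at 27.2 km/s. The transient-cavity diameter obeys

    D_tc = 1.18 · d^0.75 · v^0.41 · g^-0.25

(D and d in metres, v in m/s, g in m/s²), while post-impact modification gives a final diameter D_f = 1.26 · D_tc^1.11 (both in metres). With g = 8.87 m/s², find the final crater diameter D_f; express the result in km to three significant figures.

v = 27200 m/s.
d^0.75 = 324^0.75 = 76.37
v^0.41 = 27200^0.41 = 65.79
g^-0.25 = 8.87^-0.25 = 0.5795
D_tc = 1.18 × 76.37 × 65.79 × 0.5795 = 3436 m
D_f = 1.26 × (3436)^1.11 = 10602 m
     = 10.60 km

D_f ≈ 10.6 km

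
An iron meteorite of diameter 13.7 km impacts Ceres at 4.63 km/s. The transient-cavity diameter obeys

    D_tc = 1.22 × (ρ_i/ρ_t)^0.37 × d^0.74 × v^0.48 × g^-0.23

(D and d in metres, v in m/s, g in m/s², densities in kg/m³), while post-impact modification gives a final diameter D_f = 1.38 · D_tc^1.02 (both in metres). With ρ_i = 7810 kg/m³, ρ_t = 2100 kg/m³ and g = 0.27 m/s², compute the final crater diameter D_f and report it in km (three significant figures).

In SI: d = 13700 m, v = 4630 m/s.
(ρ_i/ρ_t)^0.37 = (7810/2100)^0.37 = 1.626
d^0.74 = 13700^0.74 = 1151
v^0.48 = 4630^0.48 = 57.47
g^-0.23 = 0.27^-0.23 = 1.351
D_tc = 1.22 × 1.626 × 1151 × 57.47 × 1.351 = 1.773 × 10^5 m
D_f = 1.38 × (1.773 × 10^5)^1.02 = 3.116 × 10^5 m
     = 311.6 km

D_f ≈ 312 km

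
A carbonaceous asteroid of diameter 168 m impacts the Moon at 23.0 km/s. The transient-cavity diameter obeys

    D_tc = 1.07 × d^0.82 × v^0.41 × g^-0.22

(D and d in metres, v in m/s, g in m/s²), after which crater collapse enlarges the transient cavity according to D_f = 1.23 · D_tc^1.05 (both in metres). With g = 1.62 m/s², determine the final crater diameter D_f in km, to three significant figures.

v = 23000 m/s.
d^0.82 = 168^0.82 = 66.80
v^0.41 = 23000^0.41 = 61.42
g^-0.22 = 1.62^-0.22 = 0.8993
D_tc = 1.07 × 66.80 × 61.42 × 0.8993 = 3948 m
D_f = 1.23 × (3948)^1.05 = 7347 m
     = 7.347 km

D_f ≈ 7.35 km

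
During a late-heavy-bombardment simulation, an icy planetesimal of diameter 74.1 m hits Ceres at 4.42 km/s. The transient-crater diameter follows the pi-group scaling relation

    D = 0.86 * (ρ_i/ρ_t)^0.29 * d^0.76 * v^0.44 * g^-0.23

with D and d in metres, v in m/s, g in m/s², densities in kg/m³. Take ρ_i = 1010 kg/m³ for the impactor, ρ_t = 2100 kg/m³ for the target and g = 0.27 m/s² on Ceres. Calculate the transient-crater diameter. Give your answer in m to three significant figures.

D ≈ 996 m

In SI units: v = 4420 m/s.
(ρ_i/ρ_t)^0.29 = (1010/2100)^0.29 = 0.8087
d^0.76 = 74.1^0.76 = 26.37
v^0.44 = 4420^0.44 = 40.18
g^-0.23 = 0.27^-0.23 = 1.351
D = 0.86 × 0.8087 × 26.37 × 40.18 × 1.351 = 995.5 m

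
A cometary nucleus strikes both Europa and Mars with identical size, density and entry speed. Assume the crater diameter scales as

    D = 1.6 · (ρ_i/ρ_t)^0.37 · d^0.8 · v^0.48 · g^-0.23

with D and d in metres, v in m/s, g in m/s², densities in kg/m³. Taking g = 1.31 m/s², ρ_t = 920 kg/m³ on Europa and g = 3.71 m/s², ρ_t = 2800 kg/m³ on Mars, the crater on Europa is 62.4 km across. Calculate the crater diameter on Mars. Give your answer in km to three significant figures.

D ≈ 32.5 km

The impactor-only factors (d, v, ρ_i) cancel in the ratio, leaving D_Mars/D_Europa = (g_Mars/g_Europa)^-0.23 · (ρ_t,Europa/ρ_t,Mars)^0.37.
(3.71/1.31)^-0.23 = 2.832^-0.23 = 0.7871
(920/2800)^0.37 = 0.3286^0.37 = 0.6625
Ratio = 0.7871 × 0.6625 = 0.5215
D_Mars = 0.5215 × 62.4 km = 32.5 km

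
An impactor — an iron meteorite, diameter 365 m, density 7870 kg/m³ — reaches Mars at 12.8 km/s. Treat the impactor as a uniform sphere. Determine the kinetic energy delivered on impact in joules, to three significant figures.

E ≈ 1.64 × 10^19 J

v = 12800 m/s.
Mass m = (π/6) ρ d³ = (π/6) × 7870 × (365)³ = 2.004 × 10^11 kg
E = ½ m v² = 0.5 × 2.004 × 10^11 × (12800)² = 1.642 × 10^19 J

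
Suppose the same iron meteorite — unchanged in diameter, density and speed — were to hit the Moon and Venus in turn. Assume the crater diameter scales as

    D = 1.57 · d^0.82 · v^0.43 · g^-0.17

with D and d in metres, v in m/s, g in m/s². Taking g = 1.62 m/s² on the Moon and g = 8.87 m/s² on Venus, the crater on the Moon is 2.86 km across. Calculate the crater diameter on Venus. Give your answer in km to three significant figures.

D ≈ 2.14 km

All impactor-dependent factors cancel in the ratio, leaving D_Venus/D_Moon = (g_Venus/g_Moon)^-0.17.
(8.87/1.62)^-0.17 = 5.475^-0.17 = 0.7490
D_Venus = 0.7490 × 2.86 km = 2.14 km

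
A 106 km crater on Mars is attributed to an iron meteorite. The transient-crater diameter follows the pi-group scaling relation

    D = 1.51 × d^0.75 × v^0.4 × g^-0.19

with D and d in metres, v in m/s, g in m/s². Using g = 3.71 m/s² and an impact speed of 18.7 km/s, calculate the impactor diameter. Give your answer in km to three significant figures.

Rearranging for d: d = [D / (1.51 · 18700^0.4 · 3.71^-0.19)]^(1/0.75).
D = 106000 m.
18700^0.4 = 51.14
3.71^-0.19 = 0.7795
Denominator = 1.51 × 51.14 × 0.7795 = 60.19
D / 60.19 = 106000 / 60.19 = 1761
d = 1761^(1/0.75) = 1761^1.3333 = 21260 m

d ≈ 21.3 km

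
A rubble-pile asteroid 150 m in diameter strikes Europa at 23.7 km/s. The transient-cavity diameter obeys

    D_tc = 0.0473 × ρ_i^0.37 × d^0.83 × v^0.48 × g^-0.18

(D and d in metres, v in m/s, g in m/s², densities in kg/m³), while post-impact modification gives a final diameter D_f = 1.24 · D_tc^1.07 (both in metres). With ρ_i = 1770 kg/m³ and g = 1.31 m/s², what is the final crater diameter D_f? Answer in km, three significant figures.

v = 23700 m/s.
ρ_i^0.37 = 1770^0.37 = 15.91
d^0.83 = 150^0.83 = 64.00
v^0.48 = 23700^0.48 = 125.9
g^-0.18 = 1.31^-0.18 = 0.9526
D_tc = 0.0473 × 15.91 × 64.00 × 125.9 × 0.9526 = 5776 m
D_f = 1.24 × (5776)^1.07 = 13133 m
     = 13.13 km

D_f ≈ 13.1 km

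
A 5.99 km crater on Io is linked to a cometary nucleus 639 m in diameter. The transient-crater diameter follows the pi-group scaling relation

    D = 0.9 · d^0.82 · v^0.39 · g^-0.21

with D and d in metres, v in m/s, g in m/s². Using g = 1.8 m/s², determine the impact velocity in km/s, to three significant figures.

v ≈ 11.0 km/s

Rearranging for v: v = [D / (0.9 · 639^0.82 · 1.8^-0.21)]^(1/0.39).
D = 5990 m.
639^0.82 = 199.8
1.8^-0.21 = 0.8839
Denominator = 0.9 × 199.8 × 0.8839 = 158.9
D / 158.9 = 5990 / 158.9 = 37.70
v = 37.70^(1/0.39) = 37.70^2.5641 = 11013 m/s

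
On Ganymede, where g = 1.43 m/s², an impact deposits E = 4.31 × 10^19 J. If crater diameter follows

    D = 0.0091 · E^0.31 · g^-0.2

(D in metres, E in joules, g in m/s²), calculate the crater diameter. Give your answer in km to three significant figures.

E^0.31 = (4.31 × 10^19)^0.31 = 1.221 × 10^6
g^-0.2 = 1.43^-0.2 = 0.9310
D = 0.0091 × 1.221 × 10^6 × 0.9310 = 10344 m
   = 10.34 km

D ≈ 10.3 km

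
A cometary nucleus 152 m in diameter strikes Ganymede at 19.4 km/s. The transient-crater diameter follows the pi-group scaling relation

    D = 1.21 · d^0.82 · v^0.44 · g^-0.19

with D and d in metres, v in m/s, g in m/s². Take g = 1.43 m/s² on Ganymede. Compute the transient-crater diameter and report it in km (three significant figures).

D ≈ 5.36 km

In SI units: v = 19400 m/s.
d^0.82 = 152^0.82 = 61.53
v^0.44 = 19400^0.44 = 77.03
g^-0.19 = 1.43^-0.19 = 0.9343
D = 1.21 × 61.53 × 77.03 × 0.9343 = 5358 m
   = 5.358 km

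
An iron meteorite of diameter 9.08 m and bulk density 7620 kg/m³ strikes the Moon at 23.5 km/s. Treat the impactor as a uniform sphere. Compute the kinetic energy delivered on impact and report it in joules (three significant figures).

v = 23500 m/s.
Mass m = (π/6) ρ d³ = (π/6) × 7620 × (9.08)³ = 2.987 × 10^6 kg
E = ½ m v² = 0.5 × 2.987 × 10^6 × (23500)² = 8.248 × 10^14 J

E ≈ 8.25 × 10^14 J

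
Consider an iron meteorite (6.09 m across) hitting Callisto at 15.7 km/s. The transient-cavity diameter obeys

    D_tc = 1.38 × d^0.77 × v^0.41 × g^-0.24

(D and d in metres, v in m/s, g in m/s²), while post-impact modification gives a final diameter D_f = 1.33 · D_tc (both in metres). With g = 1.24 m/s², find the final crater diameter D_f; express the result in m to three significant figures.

v = 15700 m/s.
d^0.77 = 6.09^0.77 = 4.019
v^0.41 = 15700^0.41 = 52.52
g^-0.24 = 1.24^-0.24 = 0.9497
D_tc = 1.38 × 4.019 × 52.52 × 0.9497 = 276.6 m
D_f = 1.33 × 276.6 = 367.9 m

D_f ≈ 368 m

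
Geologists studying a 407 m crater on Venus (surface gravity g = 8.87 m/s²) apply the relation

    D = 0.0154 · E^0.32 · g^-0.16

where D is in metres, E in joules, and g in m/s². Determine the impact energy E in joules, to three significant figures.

E ≈ 1.96 × 10^14 J

Rearranging: E = [D / (0.0154 · g^-0.16)]^(1/0.32).
g^-0.16 = 8.87^-0.16 = 0.7052
D / (0.0154 × 0.7052) = 407 / (0.01086) = 3.748 × 10^4
E = (3.748 × 10^4)^3.125 = 1.964 × 10^14 J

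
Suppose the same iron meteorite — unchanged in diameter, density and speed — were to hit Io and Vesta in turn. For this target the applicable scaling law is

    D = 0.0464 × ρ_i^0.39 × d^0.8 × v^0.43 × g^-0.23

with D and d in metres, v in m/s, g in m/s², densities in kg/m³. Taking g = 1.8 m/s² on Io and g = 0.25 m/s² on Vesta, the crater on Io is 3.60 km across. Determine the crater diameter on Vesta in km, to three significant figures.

All impactor-dependent factors cancel in the ratio, leaving D_Vesta/D_Io = (g_Vesta/g_Io)^-0.23.
(0.25/1.8)^-0.23 = 0.1389^-0.23 = 1.575
D_Vesta = 1.575 × 3.60 km = 5.67 km

D ≈ 5.67 km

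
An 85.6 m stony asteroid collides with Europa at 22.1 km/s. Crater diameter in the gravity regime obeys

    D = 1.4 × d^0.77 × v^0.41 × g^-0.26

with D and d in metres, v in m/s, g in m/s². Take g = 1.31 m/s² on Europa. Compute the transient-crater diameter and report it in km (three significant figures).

D ≈ 2.43 km

In SI units: v = 22100 m/s.
d^0.77 = 85.6^0.77 = 30.76
v^0.41 = 22100^0.41 = 60.42
g^-0.26 = 1.31^-0.26 = 0.9322
D = 1.4 × 30.76 × 60.42 × 0.9322 = 2426 m
   = 2.426 km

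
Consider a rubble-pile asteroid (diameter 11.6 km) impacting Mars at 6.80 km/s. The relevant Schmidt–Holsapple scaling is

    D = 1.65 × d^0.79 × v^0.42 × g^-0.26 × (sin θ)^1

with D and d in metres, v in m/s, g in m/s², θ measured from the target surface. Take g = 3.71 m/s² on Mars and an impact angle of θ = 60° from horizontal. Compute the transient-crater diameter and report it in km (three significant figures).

D ≈ 67.2 km

In SI units: d = 11600 m, v = 6800 m/s.
d^0.79 = 11600^0.79 = 1625
v^0.42 = 6800^0.42 = 40.71
g^-0.26 = 3.71^-0.26 = 0.7112
(sin 60°)^1 = 0.8660^1 = 0.8660
D = 1.65 × 1625 × 40.71 × 0.7112 × 0.8660 = 67228 m
   = 67.23 km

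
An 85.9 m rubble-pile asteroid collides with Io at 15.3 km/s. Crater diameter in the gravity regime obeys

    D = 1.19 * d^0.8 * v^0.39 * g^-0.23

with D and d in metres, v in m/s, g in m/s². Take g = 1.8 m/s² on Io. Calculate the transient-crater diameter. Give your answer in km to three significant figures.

D ≈ 1.57 km

In SI units: v = 15300 m/s.
d^0.8 = 85.9^0.8 = 35.25
v^0.39 = 15300^0.39 = 42.86
g^-0.23 = 1.8^-0.23 = 0.8735
D = 1.19 × 35.25 × 42.86 × 0.8735 = 1570 m
   = 1.570 km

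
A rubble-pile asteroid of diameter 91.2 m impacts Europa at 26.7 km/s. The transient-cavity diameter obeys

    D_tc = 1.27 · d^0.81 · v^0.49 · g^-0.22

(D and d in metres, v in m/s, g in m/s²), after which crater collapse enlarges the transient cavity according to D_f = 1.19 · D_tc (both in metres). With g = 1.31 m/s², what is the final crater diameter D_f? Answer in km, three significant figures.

v = 26700 m/s.
d^0.81 = 91.2^0.81 = 38.69
v^0.49 = 26700^0.49 = 147.6
g^-0.22 = 1.31^-0.22 = 0.9423
D_tc = 1.27 × 38.69 × 147.6 × 0.9423 = 6834 m
D_f = 1.19 × 6834 = 8132 m
     = 8.132 km

D_f ≈ 8.13 km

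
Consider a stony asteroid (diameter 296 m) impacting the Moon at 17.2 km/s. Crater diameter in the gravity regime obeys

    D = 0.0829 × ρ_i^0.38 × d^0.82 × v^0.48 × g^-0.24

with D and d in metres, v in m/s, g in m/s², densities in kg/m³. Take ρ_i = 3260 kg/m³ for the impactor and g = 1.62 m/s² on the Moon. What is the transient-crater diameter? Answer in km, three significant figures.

D ≈ 18.3 km

In SI units: v = 17200 m/s.
ρ_i^0.38 = 3260^0.38 = 21.63
d^0.82 = 296^0.82 = 106.3
v^0.48 = 17200^0.48 = 107.9
g^-0.24 = 1.62^-0.24 = 0.8907
D = 0.0829 × 21.63 × 106.3 × 107.9 × 0.8907 = 18319 m
   = 18.32 km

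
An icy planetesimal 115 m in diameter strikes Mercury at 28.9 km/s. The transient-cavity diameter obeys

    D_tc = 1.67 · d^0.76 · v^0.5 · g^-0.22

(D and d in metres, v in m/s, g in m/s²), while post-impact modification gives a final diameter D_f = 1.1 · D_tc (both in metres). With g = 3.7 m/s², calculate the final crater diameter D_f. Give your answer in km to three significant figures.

D_f ≈ 8.62 km

v = 28900 m/s.
d^0.76 = 115^0.76 = 36.82
v^0.5 = 28900^0.5 = 170.0
g^-0.22 = 3.7^-0.22 = 0.7499
D_tc = 1.67 × 36.82 × 170.0 × 0.7499 = 7839 m
D_f = 1.1 × 7839 = 8623 m
     = 8.623 km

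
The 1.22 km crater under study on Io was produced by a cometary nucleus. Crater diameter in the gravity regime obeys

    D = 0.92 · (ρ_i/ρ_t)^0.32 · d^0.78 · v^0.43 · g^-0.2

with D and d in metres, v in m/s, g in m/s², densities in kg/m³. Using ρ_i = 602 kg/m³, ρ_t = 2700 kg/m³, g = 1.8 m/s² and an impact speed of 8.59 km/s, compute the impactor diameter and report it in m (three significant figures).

Rearranging for d: d = [D / (0.92 · (602/2700)^0.32 · 8590^0.43 · 1.8^-0.2)]^(1/0.78).
D = 1220 m.
(602/2700)^0.32 = 0.6186
8590^0.43 = 49.16
1.8^-0.2 = 0.8891
Denominator = 0.92 × 0.6186 × 49.16 × 0.8891 = 24.87
D / 24.87 = 1220 / 24.87 = 49.06
d = 49.06^(1/0.78) = 49.06^1.2821 = 147.1 m

d ≈ 147 m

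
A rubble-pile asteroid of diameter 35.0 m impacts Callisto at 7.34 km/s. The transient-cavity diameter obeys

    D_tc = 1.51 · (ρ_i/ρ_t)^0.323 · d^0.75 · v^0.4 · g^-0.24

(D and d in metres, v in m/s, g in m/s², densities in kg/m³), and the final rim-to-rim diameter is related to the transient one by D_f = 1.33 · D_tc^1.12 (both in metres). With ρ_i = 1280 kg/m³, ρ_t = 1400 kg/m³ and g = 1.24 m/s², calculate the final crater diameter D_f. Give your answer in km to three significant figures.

v = 7340 m/s.
(ρ_i/ρ_t)^0.323 = (1280/1400)^0.323 = 0.9715
d^0.75 = 35^0.75 = 14.39
v^0.4 = 7340^0.4 = 35.18
g^-0.24 = 1.24^-0.24 = 0.9497
D_tc = 1.51 × 0.9715 × 14.39 × 35.18 × 0.9497 = 705.3 m
D_f = 1.33 × (705.3)^1.12 = 2061 m
     = 2.061 km

D_f ≈ 2.06 km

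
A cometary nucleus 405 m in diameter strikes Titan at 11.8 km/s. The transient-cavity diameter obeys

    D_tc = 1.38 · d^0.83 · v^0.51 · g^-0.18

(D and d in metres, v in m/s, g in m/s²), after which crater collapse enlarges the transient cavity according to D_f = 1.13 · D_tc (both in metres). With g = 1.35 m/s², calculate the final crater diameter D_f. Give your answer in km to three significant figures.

v = 11800 m/s.
d^0.83 = 405^0.83 = 145.9
v^0.51 = 11800^0.51 = 119.3
g^-0.18 = 1.35^-0.18 = 0.9474
D_tc = 1.38 × 145.9 × 119.3 × 0.9474 = 22760 m
D_f = 1.13 × 22760 = 25719 m
     = 25.72 km

D_f ≈ 25.7 km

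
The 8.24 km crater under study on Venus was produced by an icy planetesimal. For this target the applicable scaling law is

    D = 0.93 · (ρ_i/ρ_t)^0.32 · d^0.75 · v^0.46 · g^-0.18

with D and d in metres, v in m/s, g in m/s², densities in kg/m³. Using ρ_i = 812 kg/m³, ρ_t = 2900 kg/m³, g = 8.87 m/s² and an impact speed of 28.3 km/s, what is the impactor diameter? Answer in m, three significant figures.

d ≈ 991 m

Rearranging for d: d = [D / (0.93 · (812/2900)^0.32 · 28300^0.46 · 8.87^-0.18)]^(1/0.75).
D = 8240 m.
(812/2900)^0.32 = 0.6654
28300^0.46 = 111.6
8.87^-0.18 = 0.6751
Denominator = 0.93 × 0.6654 × 111.6 × 0.6751 = 46.62
D / 46.62 = 8240 / 46.62 = 176.7
d = 176.7^(1/0.75) = 176.7^1.3333 = 991.4 m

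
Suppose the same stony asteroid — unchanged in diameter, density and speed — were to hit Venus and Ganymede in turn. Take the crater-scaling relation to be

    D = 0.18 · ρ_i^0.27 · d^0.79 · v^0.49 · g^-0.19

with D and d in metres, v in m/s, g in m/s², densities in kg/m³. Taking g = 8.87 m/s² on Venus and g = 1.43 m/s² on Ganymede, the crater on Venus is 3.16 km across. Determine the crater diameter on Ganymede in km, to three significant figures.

All impactor-dependent factors cancel in the ratio, leaving D_Ganymede/D_Venus = (g_Ganymede/g_Venus)^-0.19.
(1.43/8.87)^-0.19 = 0.1612^-0.19 = 1.414
D_Ganymede = 1.414 × 3.16 km = 4.47 km

D ≈ 4.47 km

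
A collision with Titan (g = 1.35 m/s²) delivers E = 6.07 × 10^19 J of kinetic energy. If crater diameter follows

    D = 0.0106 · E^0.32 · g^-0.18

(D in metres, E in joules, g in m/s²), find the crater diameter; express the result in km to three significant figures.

D ≈ 21.5 km

E^0.32 = (6.07 × 10^19)^0.32 = 2.141 × 10^6
g^-0.18 = 1.35^-0.18 = 0.9474
D = 0.0106 × 2.141 × 10^6 × 0.9474 = 21501 m
   = 21.50 km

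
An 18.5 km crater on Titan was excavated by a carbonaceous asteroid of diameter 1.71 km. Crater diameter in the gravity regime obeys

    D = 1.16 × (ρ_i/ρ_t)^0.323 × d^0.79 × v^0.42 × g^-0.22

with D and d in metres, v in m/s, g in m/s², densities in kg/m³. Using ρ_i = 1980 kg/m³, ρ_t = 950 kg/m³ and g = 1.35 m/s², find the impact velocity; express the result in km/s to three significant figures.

v ≈ 5.60 km/s

Rearranging for v: v = [D / (1.16 · (1980/950)^0.323 · 1710^0.79 · 1.35^-0.22)]^(1/0.42).
D = 18500 m.
(1980/950)^0.323 = 1.268
1710^0.79 = 358.2
1.35^-0.22 = 0.9361
Denominator = 1.16 × 1.268 × 358.2 × 0.9361 = 493.2
D / 493.2 = 18500 / 493.2 = 37.51
v = 37.51^(1/0.42) = 37.51^2.381 = 5598 m/s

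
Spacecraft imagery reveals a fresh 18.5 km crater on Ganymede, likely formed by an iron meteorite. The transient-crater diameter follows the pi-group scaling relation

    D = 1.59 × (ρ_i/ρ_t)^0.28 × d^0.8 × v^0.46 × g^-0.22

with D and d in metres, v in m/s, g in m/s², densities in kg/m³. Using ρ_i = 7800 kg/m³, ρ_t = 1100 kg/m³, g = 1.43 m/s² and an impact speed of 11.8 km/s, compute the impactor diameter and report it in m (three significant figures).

d ≈ 306 m

Rearranging for d: d = [D / (1.59 · (7800/1100)^0.28 · 11800^0.46 · 1.43^-0.22)]^(1/0.8).
D = 18500 m.
(7800/1100)^0.28 = 1.731
11800^0.46 = 74.66
1.43^-0.22 = 0.9243
Denominator = 1.59 × 1.731 × 74.66 × 0.9243 = 189.9
D / 189.9 = 18500 / 189.9 = 97.42
d = 97.42^(1/0.8) = 97.42^1.25 = 306.1 m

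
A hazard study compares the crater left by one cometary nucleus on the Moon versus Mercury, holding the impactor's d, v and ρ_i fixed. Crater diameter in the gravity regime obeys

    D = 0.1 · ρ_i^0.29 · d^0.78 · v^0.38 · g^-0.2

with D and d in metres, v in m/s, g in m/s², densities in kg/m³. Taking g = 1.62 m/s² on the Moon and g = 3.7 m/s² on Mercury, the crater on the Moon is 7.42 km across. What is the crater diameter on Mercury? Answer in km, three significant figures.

D ≈ 6.29 km

All impactor-dependent factors cancel in the ratio, leaving D_Mercury/D_Moon = (g_Mercury/g_Moon)^-0.2.
(3.7/1.62)^-0.2 = 2.284^-0.2 = 0.8477
D_Mercury = 0.8477 × 7.42 km = 6.29 km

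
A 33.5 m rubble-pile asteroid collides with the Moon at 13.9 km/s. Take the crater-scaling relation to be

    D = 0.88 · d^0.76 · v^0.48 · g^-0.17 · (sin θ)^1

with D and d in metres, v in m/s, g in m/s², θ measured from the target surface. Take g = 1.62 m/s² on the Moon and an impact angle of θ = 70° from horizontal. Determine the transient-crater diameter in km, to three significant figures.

In SI units: v = 13900 m/s.
d^0.76 = 33.5^0.76 = 14.42
v^0.48 = 13900^0.48 = 97.42
g^-0.17 = 1.62^-0.17 = 0.9213
(sin 70°)^1 = 0.9397^1 = 0.9397
D = 0.88 × 14.42 × 97.42 × 0.9213 × 0.9397 = 1070 m
   = 1.070 km

D ≈ 1.07 km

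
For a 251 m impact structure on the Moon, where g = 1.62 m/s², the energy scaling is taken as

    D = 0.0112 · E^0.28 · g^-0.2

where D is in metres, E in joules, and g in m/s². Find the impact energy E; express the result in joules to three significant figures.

Rearranging: E = [D / (0.0112 · g^-0.2)]^(1/0.28).
g^-0.2 = 1.62^-0.2 = 0.9080
D / (0.0112 × 0.9080) = 251 / (0.01017) = 2.468 × 10^4
E = (2.468 × 10^4)^3.5714 = 4.862 × 10^15 J

E ≈ 4.86 × 10^15 J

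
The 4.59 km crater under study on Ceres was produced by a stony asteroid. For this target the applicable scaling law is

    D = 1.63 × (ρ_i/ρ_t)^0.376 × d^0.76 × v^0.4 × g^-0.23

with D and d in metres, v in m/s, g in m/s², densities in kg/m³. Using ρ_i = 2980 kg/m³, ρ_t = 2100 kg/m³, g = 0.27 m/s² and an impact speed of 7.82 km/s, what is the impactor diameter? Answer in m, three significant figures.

d ≈ 175 m

Rearranging for d: d = [D / (1.63 · (2980/2100)^0.376 · 7820^0.4 · 0.27^-0.23)]^(1/0.76).
D = 4590 m.
(2980/2100)^0.376 = 1.141
7820^0.4 = 36.08
0.27^-0.23 = 1.351
Denominator = 1.63 × 1.141 × 36.08 × 1.351 = 90.66
D / 90.66 = 4590 / 90.66 = 50.63
d = 50.63^(1/0.76) = 50.63^1.3158 = 174.8 m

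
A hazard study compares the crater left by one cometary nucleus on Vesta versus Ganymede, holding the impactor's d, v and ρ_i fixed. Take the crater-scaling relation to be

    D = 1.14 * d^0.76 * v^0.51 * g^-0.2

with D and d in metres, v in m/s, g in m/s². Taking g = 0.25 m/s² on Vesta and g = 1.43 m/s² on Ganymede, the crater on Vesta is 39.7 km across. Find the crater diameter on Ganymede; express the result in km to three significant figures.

All impactor-dependent factors cancel in the ratio, leaving D_Ganymede/D_Vesta = (g_Ganymede/g_Vesta)^-0.2.
(1.43/0.25)^-0.2 = 5.720^-0.2 = 0.7055
D_Ganymede = 0.7055 × 39.7 km = 28.0 km

D ≈ 28.0 km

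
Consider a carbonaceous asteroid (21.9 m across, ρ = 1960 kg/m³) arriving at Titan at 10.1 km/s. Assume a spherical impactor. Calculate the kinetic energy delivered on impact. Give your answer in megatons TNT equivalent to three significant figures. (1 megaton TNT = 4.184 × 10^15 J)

v = 10100 m/s.
Mass m = (π/6) ρ d³ = (π/6) × 1960 × (21.9)³ = 1.078 × 10^7 kg
E = ½ m v² = 0.5 × 1.078 × 10^7 × (10100)² = 5.498 × 10^14 J
   = 5.498 × 10^14 / 4.184×10^15 = 0.1314 Mt

E ≈ 0.131 Mt TNT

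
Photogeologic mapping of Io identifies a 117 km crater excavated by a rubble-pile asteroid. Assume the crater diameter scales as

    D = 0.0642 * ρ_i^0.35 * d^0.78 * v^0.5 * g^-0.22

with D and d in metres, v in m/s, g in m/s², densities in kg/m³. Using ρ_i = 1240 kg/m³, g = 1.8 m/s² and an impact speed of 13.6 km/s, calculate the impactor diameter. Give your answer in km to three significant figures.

d ≈ 11.5 km

Rearranging for d: d = [D / (0.0642 · 1240^0.35 · 13600^0.5 · 1.8^-0.22)]^(1/0.78).
D = 117000 m.
1240^0.35 = 12.10
13600^0.5 = 116.6
1.8^-0.22 = 0.8787
Denominator = 0.0642 × 12.10 × 116.6 × 0.8787 = 79.59
D / 79.59 = 117000 / 79.59 = 1470
d = 1470^(1/0.78) = 1470^1.2821 = 11503 m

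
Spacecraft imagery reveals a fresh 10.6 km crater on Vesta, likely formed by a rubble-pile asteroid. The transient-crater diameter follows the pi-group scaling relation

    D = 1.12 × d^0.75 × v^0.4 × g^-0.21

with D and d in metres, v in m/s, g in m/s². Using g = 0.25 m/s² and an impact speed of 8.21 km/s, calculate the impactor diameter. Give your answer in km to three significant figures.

Rearranging for d: d = [D / (1.12 · 8210^0.4 · 0.25^-0.21)]^(1/0.75).
D = 10600 m.
8210^0.4 = 36.79
0.25^-0.21 = 1.338
Denominator = 1.12 × 36.79 × 1.338 = 55.13
D / 55.13 = 10600 / 55.13 = 192.3
d = 192.3^(1/0.75) = 192.3^1.3333 = 1110 m

d ≈ 1.11 km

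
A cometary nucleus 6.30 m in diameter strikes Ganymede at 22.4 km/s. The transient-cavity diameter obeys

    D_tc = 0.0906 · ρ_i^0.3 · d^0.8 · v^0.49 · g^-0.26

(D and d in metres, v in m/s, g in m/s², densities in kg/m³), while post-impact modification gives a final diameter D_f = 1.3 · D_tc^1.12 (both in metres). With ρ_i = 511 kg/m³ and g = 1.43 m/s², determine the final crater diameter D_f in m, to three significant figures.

D_f ≈ 821 m

v = 22400 m/s.
ρ_i^0.3 = 511^0.3 = 6.494
d^0.8 = 6.3^0.8 = 4.360
v^0.49 = 22400^0.49 = 135.4
g^-0.26 = 1.43^-0.26 = 0.9112
D_tc = 0.0906 × 6.494 × 4.360 × 135.4 × 0.9112 = 316.5 m
D_f = 1.3 × (316.5)^1.12 = 821.0 m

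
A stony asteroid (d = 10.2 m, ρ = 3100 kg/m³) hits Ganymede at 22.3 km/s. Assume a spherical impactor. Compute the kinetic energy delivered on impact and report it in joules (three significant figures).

v = 22300 m/s.
Mass m = (π/6) ρ d³ = (π/6) × 3100 × (10.2)³ = 1.723 × 10^6 kg
E = ½ m v² = 0.5 × 1.723 × 10^6 × (22300)² = 4.284 × 10^14 J

E ≈ 4.28 × 10^14 J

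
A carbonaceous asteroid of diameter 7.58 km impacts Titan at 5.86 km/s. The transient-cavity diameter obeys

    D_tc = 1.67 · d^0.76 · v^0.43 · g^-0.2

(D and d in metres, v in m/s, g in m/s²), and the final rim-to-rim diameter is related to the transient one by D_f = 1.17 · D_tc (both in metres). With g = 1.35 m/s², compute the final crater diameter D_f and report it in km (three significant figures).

In SI: d = 7580 m, v = 5860 m/s.
d^0.76 = 7580^0.76 = 888.3
v^0.43 = 5860^0.43 = 41.71
g^-0.2 = 1.35^-0.2 = 0.9417
D_tc = 1.67 × 888.3 × 41.71 × 0.9417 = 58270 m
D_f = 1.17 × 58270 = 68176 m
     = 68.18 km

D_f ≈ 68.2 km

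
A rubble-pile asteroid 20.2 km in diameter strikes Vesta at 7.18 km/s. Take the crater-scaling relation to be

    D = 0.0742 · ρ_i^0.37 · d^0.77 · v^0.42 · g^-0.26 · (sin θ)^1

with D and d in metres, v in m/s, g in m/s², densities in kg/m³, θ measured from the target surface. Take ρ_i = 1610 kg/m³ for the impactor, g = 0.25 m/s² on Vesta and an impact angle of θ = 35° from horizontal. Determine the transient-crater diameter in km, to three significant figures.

In SI units: d = 20200 m, v = 7180 m/s.
ρ_i^0.37 = 1610^0.37 = 15.36
d^0.77 = 20200^0.77 = 2066
v^0.42 = 7180^0.42 = 41.65
g^-0.26 = 0.25^-0.26 = 1.434
(sin 35°)^1 = 0.5736^1 = 0.5736
D = 0.0742 × 15.36 × 2066 × 41.65 × 1.434 × 0.5736 = 80668 m
   = 80.67 km

D ≈ 80.7 km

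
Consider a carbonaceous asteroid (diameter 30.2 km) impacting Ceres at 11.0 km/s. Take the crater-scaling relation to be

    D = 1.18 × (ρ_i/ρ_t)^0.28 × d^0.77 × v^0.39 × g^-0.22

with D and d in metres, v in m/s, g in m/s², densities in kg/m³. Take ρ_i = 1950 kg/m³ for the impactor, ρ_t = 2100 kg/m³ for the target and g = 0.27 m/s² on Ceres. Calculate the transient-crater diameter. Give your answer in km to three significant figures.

In SI units: d = 30200 m, v = 11000 m/s.
(ρ_i/ρ_t)^0.28 = (1950/2100)^0.28 = 0.9795
d^0.77 = 30200^0.77 = 2816
v^0.39 = 11000^0.39 = 37.68
g^-0.22 = 0.27^-0.22 = 1.334
D = 1.18 × 0.9795 × 2816 × 37.68 × 1.334 = 1.636 × 10^5 m
   = 163.6 km

D ≈ 164 km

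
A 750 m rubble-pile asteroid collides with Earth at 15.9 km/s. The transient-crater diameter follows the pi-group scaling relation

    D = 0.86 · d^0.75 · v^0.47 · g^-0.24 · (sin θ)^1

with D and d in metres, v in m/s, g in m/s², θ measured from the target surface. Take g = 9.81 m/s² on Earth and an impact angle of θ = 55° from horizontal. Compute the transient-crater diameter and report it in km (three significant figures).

D ≈ 5.51 km

In SI units: v = 15900 m/s.
d^0.75 = 750^0.75 = 143.3
v^0.47 = 15900^0.47 = 94.33
g^-0.24 = 9.81^-0.24 = 0.5781
(sin 55°)^1 = 0.8192^1 = 0.8192
D = 0.86 × 143.3 × 94.33 × 0.5781 × 0.8192 = 5505 m
   = 5.505 km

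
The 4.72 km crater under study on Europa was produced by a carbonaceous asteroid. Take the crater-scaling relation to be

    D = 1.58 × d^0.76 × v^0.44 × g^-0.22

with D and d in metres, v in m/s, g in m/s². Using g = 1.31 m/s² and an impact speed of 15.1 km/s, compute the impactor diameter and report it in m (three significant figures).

Rearranging for d: d = [D / (1.58 · 15100^0.44 · 1.31^-0.22)]^(1/0.76).
D = 4720 m.
15100^0.44 = 68.98
1.31^-0.22 = 0.9423
Denominator = 1.58 × 68.98 × 0.9423 = 102.7
D / 102.7 = 4720 / 102.7 = 45.96
d = 45.96^(1/0.76) = 45.96^1.3158 = 153.9 m

d ≈ 154 m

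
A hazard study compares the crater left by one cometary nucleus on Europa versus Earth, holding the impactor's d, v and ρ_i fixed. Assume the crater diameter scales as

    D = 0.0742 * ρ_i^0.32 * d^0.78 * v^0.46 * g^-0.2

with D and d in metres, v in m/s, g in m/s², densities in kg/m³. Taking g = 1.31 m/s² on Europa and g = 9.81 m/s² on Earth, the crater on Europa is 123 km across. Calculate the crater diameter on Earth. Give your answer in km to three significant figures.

D ≈ 82.2 km

All impactor-dependent factors cancel in the ratio, leaving D_Earth/D_Europa = (g_Earth/g_Europa)^-0.2.
(9.81/1.31)^-0.2 = 7.489^-0.2 = 0.6685
D_Earth = 0.6685 × 123 km = 82.2 km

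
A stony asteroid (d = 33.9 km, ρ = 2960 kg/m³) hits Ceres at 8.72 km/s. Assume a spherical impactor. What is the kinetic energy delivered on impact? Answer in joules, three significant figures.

d = 33900 m; v = 8720 m/s.
Mass m = (π/6) ρ d³ = (π/6) × 2960 × (33900)³ = 6.038 × 10^16 kg
E = ½ m v² = 0.5 × 6.038 × 10^16 × (8720)² = 2.296 × 10^24 J

E ≈ 2.30 × 10^24 J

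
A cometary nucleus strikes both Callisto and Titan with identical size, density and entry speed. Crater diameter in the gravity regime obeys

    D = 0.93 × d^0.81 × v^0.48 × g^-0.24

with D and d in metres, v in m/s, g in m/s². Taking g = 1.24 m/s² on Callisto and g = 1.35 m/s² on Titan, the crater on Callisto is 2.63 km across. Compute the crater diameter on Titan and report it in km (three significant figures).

D ≈ 2.58 km

All impactor-dependent factors cancel in the ratio, leaving D_Titan/D_Callisto = (g_Titan/g_Callisto)^-0.24.
(1.35/1.24)^-0.24 = 1.089^-0.24 = 0.9797
D_Titan = 0.9797 × 2.63 km = 2.58 km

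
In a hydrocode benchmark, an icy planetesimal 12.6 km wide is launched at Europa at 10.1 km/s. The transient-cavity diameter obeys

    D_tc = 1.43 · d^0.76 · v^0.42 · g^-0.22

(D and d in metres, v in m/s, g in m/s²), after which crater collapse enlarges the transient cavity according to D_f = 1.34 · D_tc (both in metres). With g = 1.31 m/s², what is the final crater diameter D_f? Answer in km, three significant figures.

D_f ≈ 113 km

In SI: d = 12600 m, v = 10100 m/s.
d^0.76 = 12600^0.76 = 1307
v^0.42 = 10100^0.42 = 48.06
g^-0.22 = 1.31^-0.22 = 0.9423
D_tc = 1.43 × 1307 × 48.06 × 0.9423 = 84640 m
D_f = 1.34 × 84640 = 1.134 × 10^5 m
     = 113.4 km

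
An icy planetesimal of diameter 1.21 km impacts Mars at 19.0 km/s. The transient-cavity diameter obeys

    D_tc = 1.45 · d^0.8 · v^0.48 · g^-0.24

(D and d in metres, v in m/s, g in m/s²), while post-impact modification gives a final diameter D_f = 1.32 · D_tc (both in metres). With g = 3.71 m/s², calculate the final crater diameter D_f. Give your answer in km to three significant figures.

D_f ≈ 46.3 km

In SI: d = 1210 m, v = 19000 m/s.
d^0.8 = 1210^0.8 = 292.6
v^0.48 = 19000^0.48 = 113.2
g^-0.24 = 3.71^-0.24 = 0.7300
D_tc = 1.45 × 292.6 × 113.2 × 0.7300 = 35060 m
D_f = 1.32 × 35060 = 46279 m
     = 46.28 km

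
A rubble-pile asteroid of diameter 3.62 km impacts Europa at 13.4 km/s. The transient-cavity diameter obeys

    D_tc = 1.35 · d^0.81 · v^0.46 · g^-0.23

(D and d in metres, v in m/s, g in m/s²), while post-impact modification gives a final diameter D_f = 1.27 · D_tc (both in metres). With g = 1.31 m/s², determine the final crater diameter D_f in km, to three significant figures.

D_f ≈ 97.3 km

In SI: d = 3620 m, v = 13400 m/s.
d^0.81 = 3620^0.81 = 763.1
v^0.46 = 13400^0.46 = 79.15
g^-0.23 = 1.31^-0.23 = 0.9398
D_tc = 1.35 × 763.1 × 79.15 × 0.9398 = 76630 m
D_f = 1.27 × 76630 = 97320 m
     = 97.32 km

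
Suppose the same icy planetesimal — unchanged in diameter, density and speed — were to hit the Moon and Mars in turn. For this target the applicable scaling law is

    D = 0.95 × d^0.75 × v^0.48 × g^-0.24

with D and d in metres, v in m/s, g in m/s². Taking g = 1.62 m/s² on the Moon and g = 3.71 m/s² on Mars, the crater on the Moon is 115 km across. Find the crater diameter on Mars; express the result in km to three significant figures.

All impactor-dependent factors cancel in the ratio, leaving D_Mars/D_Moon = (g_Mars/g_Moon)^-0.24.
(3.71/1.62)^-0.24 = 2.290^-0.24 = 0.8197
D_Mars = 0.8197 × 115 km = 94.3 km

D ≈ 94.3 km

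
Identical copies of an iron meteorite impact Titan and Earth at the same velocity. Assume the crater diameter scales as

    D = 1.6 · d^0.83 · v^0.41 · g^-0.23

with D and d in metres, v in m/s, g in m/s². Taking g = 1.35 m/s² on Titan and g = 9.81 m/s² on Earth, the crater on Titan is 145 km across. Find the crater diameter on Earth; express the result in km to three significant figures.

All impactor-dependent factors cancel in the ratio, leaving D_Earth/D_Titan = (g_Earth/g_Titan)^-0.23.
(9.81/1.35)^-0.23 = 7.267^-0.23 = 0.6337
D_Earth = 0.6337 × 145 km = 91.9 km

D ≈ 91.9 km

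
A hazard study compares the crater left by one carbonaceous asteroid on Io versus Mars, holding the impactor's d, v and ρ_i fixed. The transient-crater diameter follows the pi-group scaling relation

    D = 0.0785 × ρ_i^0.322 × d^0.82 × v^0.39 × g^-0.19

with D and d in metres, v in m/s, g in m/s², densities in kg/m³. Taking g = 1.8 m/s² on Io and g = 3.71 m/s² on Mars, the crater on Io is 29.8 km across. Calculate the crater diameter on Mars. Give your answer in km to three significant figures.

D ≈ 26.0 km

All impactor-dependent factors cancel in the ratio, leaving D_Mars/D_Io = (g_Mars/g_Io)^-0.19.
(3.71/1.8)^-0.19 = 2.061^-0.19 = 0.8716
D_Mars = 0.8716 × 29.8 km = 26.0 km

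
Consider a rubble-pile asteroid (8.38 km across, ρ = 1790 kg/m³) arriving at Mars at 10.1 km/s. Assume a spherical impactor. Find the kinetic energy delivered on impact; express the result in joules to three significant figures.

d = 8380 m; v = 10100 m/s.
Mass m = (π/6) ρ d³ = (π/6) × 1790 × (8380)³ = 5.515 × 10^14 kg
E = ½ m v² = 0.5 × 5.515 × 10^14 × (10100)² = 2.813 × 10^22 J

E ≈ 2.81 × 10^22 J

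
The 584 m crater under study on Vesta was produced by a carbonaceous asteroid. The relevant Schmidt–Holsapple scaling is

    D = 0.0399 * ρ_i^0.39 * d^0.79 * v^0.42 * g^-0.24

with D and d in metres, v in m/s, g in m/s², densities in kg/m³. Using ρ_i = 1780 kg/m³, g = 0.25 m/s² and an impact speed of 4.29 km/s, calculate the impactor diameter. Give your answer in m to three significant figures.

d ≈ 35.8 m

Rearranging for d: d = [D / (0.0399 · 1780^0.39 · 4290^0.42 · 0.25^-0.24)]^(1/0.79).
1780^0.39 = 18.52
4290^0.42 = 33.55
0.25^-0.24 = 1.395
Denominator = 0.0399 × 18.52 × 33.55 × 1.395 = 34.58
D / 34.58 = 584 / 34.58 = 16.89
d = 16.89^(1/0.79) = 16.89^1.2658 = 35.80 m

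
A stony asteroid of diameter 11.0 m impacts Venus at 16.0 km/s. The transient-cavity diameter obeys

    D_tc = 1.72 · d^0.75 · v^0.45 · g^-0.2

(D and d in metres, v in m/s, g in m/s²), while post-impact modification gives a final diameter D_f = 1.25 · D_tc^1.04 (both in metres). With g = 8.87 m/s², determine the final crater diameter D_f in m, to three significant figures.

v = 16000 m/s.
d^0.75 = 11^0.75 = 6.040
v^0.45 = 16000^0.45 = 77.96
g^-0.2 = 8.87^-0.2 = 0.6463
D_tc = 1.72 × 6.040 × 77.96 × 0.6463 = 523.4 m
D_f = 1.25 × (523.4)^1.04 = 840.4 m

D_f ≈ 840 m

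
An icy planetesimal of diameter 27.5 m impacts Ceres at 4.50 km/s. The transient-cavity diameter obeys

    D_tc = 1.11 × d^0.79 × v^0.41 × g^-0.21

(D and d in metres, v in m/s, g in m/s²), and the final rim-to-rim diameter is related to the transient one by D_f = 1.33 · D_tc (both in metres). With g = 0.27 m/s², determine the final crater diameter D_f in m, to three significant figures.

D_f ≈ 838 m

v = 4500 m/s.
d^0.79 = 27.5^0.79 = 13.71
v^0.41 = 4500^0.41 = 31.46
g^-0.21 = 0.27^-0.21 = 1.316
D_tc = 1.11 × 13.71 × 31.46 × 1.316 = 630.1 m
D_f = 1.33 × 630.1 = 838.0 m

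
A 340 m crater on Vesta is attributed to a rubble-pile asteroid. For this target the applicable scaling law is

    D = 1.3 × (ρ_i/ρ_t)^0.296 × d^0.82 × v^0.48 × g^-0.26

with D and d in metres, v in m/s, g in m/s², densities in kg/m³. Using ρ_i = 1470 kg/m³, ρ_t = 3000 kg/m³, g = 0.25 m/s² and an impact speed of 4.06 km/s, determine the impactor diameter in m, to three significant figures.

Rearranging for d: d = [D / (1.3 · (1470/3000)^0.296 · 4060^0.48 · 0.25^-0.26)]^(1/0.82).
(1470/3000)^0.296 = 0.8097
4060^0.48 = 53.96
0.25^-0.26 = 1.434
Denominator = 1.3 × 0.8097 × 53.96 × 1.434 = 81.45
D / 81.45 = 340 / 81.45 = 4.174
d = 4.174^(1/0.82) = 4.174^1.2195 = 5.712 m

d ≈ 5.71 m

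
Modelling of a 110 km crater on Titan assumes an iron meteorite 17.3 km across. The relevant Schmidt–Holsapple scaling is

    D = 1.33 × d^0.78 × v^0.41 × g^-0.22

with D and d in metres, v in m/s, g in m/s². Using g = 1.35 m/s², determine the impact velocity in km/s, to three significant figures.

v ≈ 10.0 km/s

Rearranging for v: v = [D / (1.33 · 17300^0.78 · 1.35^-0.22)]^(1/0.41).
D = 110000 m.
17300^0.78 = 2022
1.35^-0.22 = 0.9361
Denominator = 1.33 × 2022 × 0.9361 = 2517
D / 2517 = 110000 / 2517 = 43.70
v = 43.70^(1/0.41) = 43.70^2.439 = 10026 m/s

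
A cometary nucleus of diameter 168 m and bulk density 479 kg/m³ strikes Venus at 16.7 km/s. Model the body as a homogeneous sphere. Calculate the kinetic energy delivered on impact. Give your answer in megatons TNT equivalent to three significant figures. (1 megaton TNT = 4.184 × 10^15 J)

v = 16700 m/s.
Mass m = (π/6) ρ d³ = (π/6) × 479 × (168)³ = 1.189 × 10^9 kg
E = ½ m v² = 0.5 × 1.189 × 10^9 × (16700)² = 1.658 × 10^17 J
   = 1.658 × 10^17 / 4.184×10^15 = 39.63 Mt

E ≈ 39.6 Mt TNT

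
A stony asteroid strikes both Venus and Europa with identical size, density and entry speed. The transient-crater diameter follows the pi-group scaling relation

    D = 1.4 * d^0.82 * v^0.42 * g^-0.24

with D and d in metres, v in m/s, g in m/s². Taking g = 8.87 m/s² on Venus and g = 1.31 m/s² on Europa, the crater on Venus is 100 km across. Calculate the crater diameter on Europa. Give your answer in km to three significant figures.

All impactor-dependent factors cancel in the ratio, leaving D_Europa/D_Venus = (g_Europa/g_Venus)^-0.24.
(1.31/8.87)^-0.24 = 0.1477^-0.24 = 1.583
D_Europa = 1.583 × 100 km = 158 km

D ≈ 158 km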